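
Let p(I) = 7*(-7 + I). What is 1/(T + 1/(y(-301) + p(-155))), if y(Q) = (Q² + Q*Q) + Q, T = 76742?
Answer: 179767/13795679115 ≈ 1.3031e-5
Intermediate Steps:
p(I) = -49 + 7*I
y(Q) = Q + 2*Q² (y(Q) = (Q² + Q²) + Q = 2*Q² + Q = Q + 2*Q²)
1/(T + 1/(y(-301) + p(-155))) = 1/(76742 + 1/(-301*(1 + 2*(-301)) + (-49 + 7*(-155)))) = 1/(76742 + 1/(-301*(1 - 602) + (-49 - 1085))) = 1/(76742 + 1/(-301*(-601) - 1134)) = 1/(76742 + 1/(180901 - 1134)) = 1/(76742 + 1/179767) = 1/(13795679115/179767) = 179767/13795679115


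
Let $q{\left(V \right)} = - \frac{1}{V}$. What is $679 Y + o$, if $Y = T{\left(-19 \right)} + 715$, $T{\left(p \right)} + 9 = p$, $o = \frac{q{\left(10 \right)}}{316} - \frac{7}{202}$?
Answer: $\frac{148879511519}{319160} \approx 4.6647 \cdot 10^{5}$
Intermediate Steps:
$o = - \frac{11161}{319160}$ ($o = \frac{\left(-1\right) \frac{1}{10}}{316} - \frac{7}{202} = \left(-1\right) \frac{1}{10} \cdot \frac{1}{316} - \frac{7}{202} = \left(- \frac{1}{10}\right) \frac{1}{316} - \frac{7}{202} = - \frac{1}{3160} - \frac{7}{202} = - \frac{11161}{319160} \approx -0.03497$)
$T{\left(p \right)} = -9 + p$
$Y = 687$ ($Y = \left(-9 - 19\right) + 715 = -28 + 715 = 687$)
$679 Y + o = 679 \cdot 687 - \frac{11161}{319160} = 466473 - \frac{11161}{319160} = \frac{148879511519}{319160}$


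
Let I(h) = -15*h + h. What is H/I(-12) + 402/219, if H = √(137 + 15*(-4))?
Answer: 134/73 + √77/168 ≈ 1.8878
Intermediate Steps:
H = √77 (H = √(137 - 60) = √77 ≈ 8.7750)
I(h) = -14*h
H/I(-12) + 402/219 = √77/((-14*(-12))) + 402/219 = √77/168 + 402*(1/219) = √77*(1/168) + 134/73 = √77/168 + 134/73 = 134/73 + √77/168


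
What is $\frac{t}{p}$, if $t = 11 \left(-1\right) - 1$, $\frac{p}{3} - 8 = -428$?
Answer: $\frac{1}{105} \approx 0.0095238$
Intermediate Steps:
$p = -1260$ ($p = 24 + 3 \left(-428\right) = 24 - 1284 = -1260$)
$t = -12$ ($t = -11 - 1 = -12$)
$\frac{t}{p} = - \frac{12}{-1260} = \left(-12\right) \left(- \frac{1}{1260}\right) = \frac{1}{105}$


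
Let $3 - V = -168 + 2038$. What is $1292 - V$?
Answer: $3159$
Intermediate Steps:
$V = -1867$ ($V = 3 - \left(-168 + 2038\right) = 3 - 1870 = -1867$)
$1292 - V = 1292 - -1867 = 1292 + 1867 = 3159$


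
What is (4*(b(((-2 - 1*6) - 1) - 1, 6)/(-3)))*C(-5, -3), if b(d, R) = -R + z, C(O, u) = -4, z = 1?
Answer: -80/3 ≈ -26.667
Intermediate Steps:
b(d, R) = 1 - R (b(d, R) = -R + 1 = 1 - R)
(4*(b(((-2 - 1*6) - 1) - 1, 6)/(-3)))*C(-5, -3) = (4*((1 - 1*6)/(-3)))*(-4) = (4*((1 - 6)*(-⅓)))*(-4) = (4*(-5*(-⅓)))*(-4) = (4*(5/3))*(-4) = (20/3)*(-4) = -80/3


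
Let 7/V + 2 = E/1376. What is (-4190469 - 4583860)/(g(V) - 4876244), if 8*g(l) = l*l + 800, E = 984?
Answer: 428547002689/238155567902 ≈ 1.7994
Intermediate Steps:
V = -1204/221 (V = 7/(-2 + 984/1376) = 7/(-2 + 984*(1/1376)) = 7/(-2 + 123/172) = 7/(-221/172) = 7*(-172/221) = -1204/221 ≈ -5.4480)
g(l) = 100 + l**2/8 (g(l) = (l*l + 800)/8 = (l**2 + 800)/8 = (800 + l**2)/8 = 100 + l**2/8)
(-4190469 - 4583860)/(g(V) - 4876244) = (-4190469 - 4583860)/((100 + (-1204/221)**2/8) - 4876244) = -8774329/((100 + (1/8)*(1449616/48841)) - 4876244) = -8774329/((100 + 181202/48841) - 4876244) = -8774329/(5065302/48841 - 4876244) = -8774329/(-238155567902/48841) = -8774329*(-48841/238155567902) = 428547002689/238155567902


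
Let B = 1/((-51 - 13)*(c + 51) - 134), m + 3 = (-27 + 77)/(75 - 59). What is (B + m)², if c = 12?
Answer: 4322241/277688896 ≈ 0.015565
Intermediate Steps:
m = ⅛ (m = -3 + (-27 + 77)/(75 - 59) = -3 + 50/16 = -3 + 50*(1/16) = -3 + 25/8 = ⅛ ≈ 0.12500)
B = -1/4166 (B = 1/((-51 - 13)*(12 + 51) - 134) = 1/(-64*63 - 134) = 1/(-4032 - 134) = 1/(-4166) = -1/4166 ≈ -0.00024004)
(B + m)² = (-1/4166 + ⅛)² = (2079/16664)² = 4322241/277688896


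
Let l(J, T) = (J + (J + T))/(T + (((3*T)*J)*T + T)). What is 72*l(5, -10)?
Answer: 0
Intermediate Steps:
l(J, T) = (T + 2*J)/(2*T + 3*J*T²) (l(J, T) = (T + 2*J)/(T + ((3*J*T)*T + T)) = (T + 2*J)/(T + (3*J*T² + T)) = (T + 2*J)/(T + (T + 3*J*T²)) = (T + 2*J)/(2*T + 3*J*T²))
72*l(5, -10) = 72*((-10 + 2*5)/((-10)*(2 + 3*5*(-10)))) = 72*(-(-10 + 10)/(10*(2 - 150))) = 72*(-⅒*0/(-148)) = 72*(-⅒*(-1/148)*0) = 72*0 = 0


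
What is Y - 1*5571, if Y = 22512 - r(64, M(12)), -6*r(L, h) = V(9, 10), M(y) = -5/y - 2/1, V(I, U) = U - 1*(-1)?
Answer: 101657/6 ≈ 16943.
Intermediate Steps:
V(I, U) = 1 + U (V(I, U) = U + 1 = 1 + U)
M(y) = -2 - 5/y (M(y) = -5/y - 2*1 = -5/y - 2 = -2 - 5/y)
r(L, h) = -11/6 (r(L, h) = -(1 + 10)/6 = -⅙*11 = -11/6)
Y = 135083/6 (Y = 22512 - 1*(-11/6) = 22512 + 11/6 = 135083/6 ≈ 22514.)
Y - 1*5571 = 135083/6 - 1*5571 = 135083/6 - 5571 = 101657/6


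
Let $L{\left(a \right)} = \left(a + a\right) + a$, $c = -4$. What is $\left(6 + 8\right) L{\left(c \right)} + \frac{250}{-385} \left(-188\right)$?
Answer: $- \frac{3536}{77} \approx -45.922$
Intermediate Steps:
$L{\left(a \right)} = 3 a$ ($L{\left(a \right)} = 2 a + a = 3 a$)
$\left(6 + 8\right) L{\left(c \right)} + \frac{250}{-385} \left(-188\right) = \left(6 + 8\right) 3 \left(-4\right) + \frac{250}{-385} \left(-188\right) = 14 \left(-12\right) + 250 \left(- \frac{1}{385}\right) \left(-188\right) = -168 - - \frac{9400}{77} = -168 + \frac{9400}{77} = - \frac{3536}{77}$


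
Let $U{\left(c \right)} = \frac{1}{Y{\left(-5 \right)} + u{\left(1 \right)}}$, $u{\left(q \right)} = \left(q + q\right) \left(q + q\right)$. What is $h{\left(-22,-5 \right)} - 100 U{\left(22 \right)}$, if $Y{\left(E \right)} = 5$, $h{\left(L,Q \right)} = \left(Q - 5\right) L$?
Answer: $\frac{1880}{9} \approx 208.89$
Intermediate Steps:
$u{\left(q \right)} = 4 q^{2}$ ($u{\left(q \right)} = 2 q 2 q = 4 q^{2}$)
$h{\left(L,Q \right)} = L \left(-5 + Q\right)$ ($h{\left(L,Q \right)} = \left(-5 + Q\right) L = L \left(-5 + Q\right)$)
$U{\left(c \right)} = \frac{1}{9}$ ($U{\left(c \right)} = \frac{1}{5 + 4 \cdot 1^{2}} = \frac{1}{5 + 4 \cdot 1} = \frac{1}{5 + 4} = \frac{1}{9}$)
$h{\left(-22,-5 \right)} - 100 U{\left(22 \right)} = - 22 \left(-5 - 5\right) - \frac{100}{9} = \left(-22\right) \left(-10\right) - \frac{100}{9} = 220 - \frac{100}{9} = \frac{1880}{9}$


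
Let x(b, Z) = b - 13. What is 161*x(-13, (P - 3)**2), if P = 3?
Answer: -4186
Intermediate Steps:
x(b, Z) = -13 + b
161*x(-13, (P - 3)**2) = 161*(-13 - 13) = 161*(-26) = -4186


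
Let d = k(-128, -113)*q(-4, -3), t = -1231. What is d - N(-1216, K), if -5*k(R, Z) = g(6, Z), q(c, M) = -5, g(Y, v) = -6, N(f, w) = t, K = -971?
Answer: 1225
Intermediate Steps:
N(f, w) = -1231
k(R, Z) = 6/5 (k(R, Z) = -1/5*(-6) = 6/5)
d = -6 (d = (6/5)*(-5) = -6)
d - N(-1216, K) = -6 - 1*(-1231) = -6 + 1231 = 1225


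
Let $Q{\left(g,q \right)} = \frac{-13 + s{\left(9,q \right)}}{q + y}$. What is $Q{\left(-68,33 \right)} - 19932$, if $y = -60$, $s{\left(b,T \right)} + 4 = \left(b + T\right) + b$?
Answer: $- \frac{538198}{27} \approx -19933.0$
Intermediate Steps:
$s{\left(b,T \right)} = -4 + T + 2 b$ ($s{\left(b,T \right)} = -4 + \left(\left(b + T\right) + b\right) = -4 + \left(\left(T + b\right) + b\right) = -4 + \left(T + 2 b\right) = -4 + T + 2 b$)
$Q{\left(g,q \right)} = \frac{1 + q}{-60 + q}$ ($Q{\left(g,q \right)} = \frac{-13 + \left(-4 + q + 2 \cdot 9\right)}{q - 60} = \frac{-13 + \left(-4 + q + 18\right)}{-60 + q} = \frac{-13 + \left(14 + q\right)}{-60 + q} = \frac{1 + q}{-60 + q}$)
$Q{\left(-68,33 \right)} - 19932 = \frac{1 + 33}{-60 + 33} - 19932 = \frac{1}{-27} \cdot 34 + \left(-20570 + 638\right) = \left(- \frac{1}{27}\right) 34 - 19932 = - \frac{34}{27} - 19932 = - \frac{538198}{27}$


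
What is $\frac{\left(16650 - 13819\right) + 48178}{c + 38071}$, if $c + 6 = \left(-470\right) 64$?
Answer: $\frac{51009}{7985} \approx 6.3881$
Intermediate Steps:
$c = -30086$ ($c = -6 - 30080 = -30086$)
$\frac{\left(16650 - 13819\right) + 48178}{c + 38071} = \frac{\left(16650 - 13819\right) + 48178}{-30086 + 38071} = \frac{\left(16650 - 13819\right) + 48178}{7985} = \left(2831 + 48178\right) \frac{1}{7985} = 51009 \cdot \frac{1}{7985} = \frac{51009}{7985}$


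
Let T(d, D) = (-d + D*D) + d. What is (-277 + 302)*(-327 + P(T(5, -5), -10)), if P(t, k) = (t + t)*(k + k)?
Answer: -33175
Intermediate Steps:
T(d, D) = D² (T(d, D) = (-d + D²) + d = (D² - d) + d = D²)
P(t, k) = 4*k*t (P(t, k) = (2*t)*(2*k) = 4*k*t)
(-277 + 302)*(-327 + P(T(5, -5), -10)) = (-277 + 302)*(-327 + 4*(-10)*(-5)²) = 25*(-327 + 4*(-10)*25) = 25*(-327 - 1000) = 25*(-1327) = -33175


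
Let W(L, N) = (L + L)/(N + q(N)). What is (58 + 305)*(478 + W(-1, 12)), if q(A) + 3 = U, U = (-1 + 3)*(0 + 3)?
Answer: 867328/5 ≈ 1.7347e+5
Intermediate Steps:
U = 6 (U = 2*3 = 6)
q(A) = 3 (q(A) = -3 + 6 = 3)
W(L, N) = 2*L/(3 + N) (W(L, N) = (L + L)/(N + 3) = (2*L)/(3 + N) = 2*L/(3 + N))
(58 + 305)*(478 + W(-1, 12)) = (58 + 305)*(478 + 2*(-1)/(3 + 12)) = 363*(478 + 2*(-1)/15) = 363*(478 + 2*(-1)*(1/15)) = 363*(478 - 2/15) = 363*(7168/15) = 867328/5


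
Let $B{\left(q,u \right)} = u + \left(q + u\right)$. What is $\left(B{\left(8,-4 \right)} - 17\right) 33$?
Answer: $-561$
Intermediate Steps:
$B{\left(q,u \right)} = q + 2 u$
$\left(B{\left(8,-4 \right)} - 17\right) 33 = \left(\left(8 + 2 \left(-4\right)\right) - 17\right) 33 = \left(\left(8 - 8\right) - 17\right) 33 = \left(0 - 17\right) 33 = \left(-17\right) 33 = -561$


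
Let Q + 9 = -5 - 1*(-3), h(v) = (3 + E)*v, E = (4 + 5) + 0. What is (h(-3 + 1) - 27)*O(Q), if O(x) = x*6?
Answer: 3366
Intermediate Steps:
E = 9 (E = 9 + 0 = 9)
h(v) = 12*v (h(v) = (3 + 9)*v = 12*v)
Q = -11 (Q = -9 + (-5 - 1*(-3)) = -9 + (-5 + 3) = -9 - 2 = -11)
O(x) = 6*x
(h(-3 + 1) - 27)*O(Q) = (12*(-3 + 1) - 27)*(6*(-11)) = (12*(-2) - 27)*(-66) = (-24 - 27)*(-66) = -51*(-66) = 3366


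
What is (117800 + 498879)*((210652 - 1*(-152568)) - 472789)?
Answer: -67568901351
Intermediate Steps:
(117800 + 498879)*((210652 - 1*(-152568)) - 472789) = 616679*((210652 + 152568) - 472789) = 616679*(363220 - 472789) = 616679*(-109569) = -67568901351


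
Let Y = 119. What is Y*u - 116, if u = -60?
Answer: -7256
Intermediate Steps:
Y*u - 116 = 119*(-60) - 116 = -7140 - 116 = -7256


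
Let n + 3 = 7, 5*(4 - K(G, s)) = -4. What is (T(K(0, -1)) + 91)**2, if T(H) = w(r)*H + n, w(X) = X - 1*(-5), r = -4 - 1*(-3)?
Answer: 326041/25 ≈ 13042.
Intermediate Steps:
K(G, s) = 24/5 (K(G, s) = 4 - 1/5*(-4) = 4 + 4/5 = 24/5)
r = -1 (r = -4 + 3 = -1)
w(X) = 5 + X (w(X) = X + 5 = 5 + X)
n = 4 (n = -3 + 7 = 4)
T(H) = 4 + 4*H (T(H) = (5 - 1)*H + 4 = 4*H + 4 = 4 + 4*H)
(T(K(0, -1)) + 91)**2 = ((4 + 4*(24/5)) + 91)**2 = ((4 + 96/5) + 91)**2 = (116/5 + 91)**2 = (571/5)**2 = 326041/25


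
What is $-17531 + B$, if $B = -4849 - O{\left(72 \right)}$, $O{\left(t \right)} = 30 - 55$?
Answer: $-22355$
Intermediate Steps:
$O{\left(t \right)} = -25$ ($O{\left(t \right)} = 30 - 55 = -25$)
$B = -4824$ ($B = -4849 - -25 = -4849 + 25 = -4824$)
$-17531 + B = -17531 - 4824 = -22355$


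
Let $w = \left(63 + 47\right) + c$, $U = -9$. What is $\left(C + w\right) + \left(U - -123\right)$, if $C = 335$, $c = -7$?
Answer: $552$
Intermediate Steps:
$w = 103$ ($w = \left(63 + 47\right) - 7 = 110 - 7 = 103$)
$\left(C + w\right) + \left(U - -123\right) = \left(335 + 103\right) - -114 = 438 + \left(-9 + 123\right) = 438 + 114 = 552$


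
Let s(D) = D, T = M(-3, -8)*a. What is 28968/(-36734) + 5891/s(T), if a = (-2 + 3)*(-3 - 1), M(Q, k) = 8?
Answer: -108663485/587744 ≈ -184.88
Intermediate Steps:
a = -4 (a = 1*(-4) = -4)
T = -32 (T = 8*(-4) = -32)
28968/(-36734) + 5891/s(T) = 28968/(-36734) + 5891/(-32) = 28968*(-1/36734) + 5891*(-1/32) = -14484/18367 - 5891/32 = -108663485/587744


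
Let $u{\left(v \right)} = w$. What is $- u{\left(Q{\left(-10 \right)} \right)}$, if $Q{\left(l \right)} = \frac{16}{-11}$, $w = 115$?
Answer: $-115$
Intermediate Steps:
$Q{\left(l \right)} = - \frac{16}{11}$ ($Q{\left(l \right)} = 16 \left(- \frac{1}{11}\right) = - \frac{16}{11}$)
$u{\left(v \right)} = 115$
$- u{\left(Q{\left(-10 \right)} \right)} = \left(-1\right) 115 = -115$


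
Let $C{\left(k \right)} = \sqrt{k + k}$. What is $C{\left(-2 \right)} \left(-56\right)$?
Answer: $- 112 i \approx - 112.0 i$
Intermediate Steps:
$C{\left(k \right)} = \sqrt{2} \sqrt{k}$ ($C{\left(k \right)} = \sqrt{2 k} = \sqrt{2} \sqrt{k}$)
$C{\left(-2 \right)} \left(-56\right) = \sqrt{2} \sqrt{-2} \left(-56\right) = \sqrt{2} i \sqrt{2} \left(-56\right) = 2 i \left(-56\right) = - 112 i$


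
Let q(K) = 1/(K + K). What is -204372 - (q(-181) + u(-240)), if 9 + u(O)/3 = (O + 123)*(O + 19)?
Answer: -102053591/362 ≈ -2.8192e+5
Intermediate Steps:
q(K) = 1/(2*K)
u(O) = -27 + 3*(19 + O)*(123 + O) (u(O) = -27 + 3*((O + 123)*(O + 19)) = -27 + 3*((123 + O)*(19 + O)) = -27 + 3*((19 + O)*(123 + O)) = -27 + 3*(19 + O)*(123 + O))
-204372 - (q(-181) + u(-240)) = -204372 - ((1/2)/(-181) + (6984 + 3*(-240)**2 + 426*(-240))) = -204372 - ((1/2)*(-1/181) + (6984 + 3*57600 - 102240)) = -204372 - (-1/362 + (6984 + 172800 - 102240)) = -204372 - (-1/362 + 77544) = -204372 - 1*28070927/362 = -204372 - 28070927/362 = -102053591/362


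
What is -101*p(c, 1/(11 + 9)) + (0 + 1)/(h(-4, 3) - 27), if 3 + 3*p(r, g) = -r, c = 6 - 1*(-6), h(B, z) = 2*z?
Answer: 10604/21 ≈ 504.95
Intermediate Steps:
c = 12 (c = 6 + 6 = 12)
p(r, g) = -1 - r/3 (p(r, g) = -1 + (-r)/3 = -1 - r/3)
-101*p(c, 1/(11 + 9)) + (0 + 1)/(h(-4, 3) - 27) = -101*(-1 - ⅓*12) + (0 + 1)/(2*3 - 27) = -101*(-1 - 4) + 1/(6 - 27) = -101*(-5) + 1/(-21) = 505 + 1*(-1/21) = 505 - 1/21 = 10604/21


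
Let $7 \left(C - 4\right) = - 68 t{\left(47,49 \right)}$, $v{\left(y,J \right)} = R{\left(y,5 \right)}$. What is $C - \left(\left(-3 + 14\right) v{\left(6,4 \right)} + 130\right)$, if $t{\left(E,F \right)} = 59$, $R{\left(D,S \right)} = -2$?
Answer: $- \frac{4740}{7} \approx -677.14$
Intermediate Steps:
$v{\left(y,J \right)} = -2$
$C = - \frac{3984}{7}$ ($C = 4 + \frac{\left(-68\right) 59}{7} = 4 + \frac{1}{7} \left(-4012\right) = 4 - \frac{4012}{7} = - \frac{3984}{7} \approx -569.14$)
$C - \left(\left(-3 + 14\right) v{\left(6,4 \right)} + 130\right) = - \frac{3984}{7} - \left(\left(-3 + 14\right) \left(-2\right) + 130\right) = - \frac{3984}{7} - \left(11 \left(-2\right) + 130\right) = - \frac{3984}{7} - \left(-22 + 130\right) = - \frac{3984}{7} - 108 = - \frac{4740}{7}$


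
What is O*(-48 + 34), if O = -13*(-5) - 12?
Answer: -742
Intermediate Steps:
O = 53 (O = 65 - 12 = 53)
O*(-48 + 34) = 53*(-48 + 34) = 53*(-14) = -742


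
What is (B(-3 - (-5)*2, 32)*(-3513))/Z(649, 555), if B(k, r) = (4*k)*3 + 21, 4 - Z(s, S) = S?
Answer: 368865/551 ≈ 669.45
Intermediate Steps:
Z(s, S) = 4 - S
B(k, r) = 21 + 12*k (B(k, r) = 12*k + 21 = 21 + 12*k)
(B(-3 - (-5)*2, 32)*(-3513))/Z(649, 555) = ((21 + 12*(-3 - (-5)*2))*(-3513))/(4 - 1*555) = ((21 + 12*(-3 - 1*(-10)))*(-3513))/(4 - 555) = ((21 + 12*(-3 + 10))*(-3513))/(-551) = ((21 + 12*7)*(-3513))*(-1/551) = ((21 + 84)*(-3513))*(-1/551) = (105*(-3513))*(-1/551) = -368865*(-1/551) = 368865/551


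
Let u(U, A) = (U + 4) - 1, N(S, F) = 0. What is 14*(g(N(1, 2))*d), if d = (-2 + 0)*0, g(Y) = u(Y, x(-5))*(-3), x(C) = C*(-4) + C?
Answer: 0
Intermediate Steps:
x(C) = -3*C (x(C) = -4*C + C = -3*C)
u(U, A) = 3 + U (u(U, A) = (4 + U) - 1 = 3 + U)
g(Y) = -9 - 3*Y (g(Y) = (3 + Y)*(-3) = -9 - 3*Y)
d = 0 (d = -2*0 = 0)
14*(g(N(1, 2))*d) = 14*((-9 - 3*0)*0) = 14*((-9 + 0)*0) = 14*(-9*0) = 14*0 = 0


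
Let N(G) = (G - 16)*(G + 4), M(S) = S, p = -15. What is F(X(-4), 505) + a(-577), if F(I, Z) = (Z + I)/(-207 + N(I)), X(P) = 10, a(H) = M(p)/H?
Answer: -292790/167907 ≈ -1.7438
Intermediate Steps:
a(H) = -15/H
N(G) = (-16 + G)*(4 + G)
F(I, Z) = (I + Z)/(-271 + I**2 - 12*I) (F(I, Z) = (Z + I)/(-207 + (-64 + I**2 - 12*I)) = (I + Z)/(-271 + I**2 - 12*I))
F(X(-4), 505) + a(-577) = (10 + 505)/(-271 + 10**2 - 12*10) - 15/(-577) = 515/(-271 + 100 - 120) - 15*(-1/577) = 515/(-291) + 15/577 = -1/291*515 + 15/577 = -515/291 + 15/577 = -292790/167907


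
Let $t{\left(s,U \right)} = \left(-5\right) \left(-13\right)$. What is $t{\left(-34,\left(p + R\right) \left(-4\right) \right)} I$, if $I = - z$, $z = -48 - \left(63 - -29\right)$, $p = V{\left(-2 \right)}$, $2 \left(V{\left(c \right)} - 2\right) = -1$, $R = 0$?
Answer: $9100$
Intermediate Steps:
$V{\left(c \right)} = \frac{3}{2}$ ($V{\left(c \right)} = 2 + \frac{1}{2} \left(-1\right) = 2 - \frac{1}{2} = \frac{3}{2}$)
$p = \frac{3}{2} \approx 1.5$
$t{\left(s,U \right)} = 65$
$z = -140$ ($z = -48 - \left(63 + 29\right) = -48 - 92 = -140$)
$I = 140$ ($I = \left(-1\right) \left(-140\right) = 140$)
$t{\left(-34,\left(p + R\right) \left(-4\right) \right)} I = 65 \cdot 140 = 9100$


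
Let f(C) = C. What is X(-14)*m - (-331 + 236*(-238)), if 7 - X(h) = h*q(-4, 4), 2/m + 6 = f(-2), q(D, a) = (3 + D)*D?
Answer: 225933/4 ≈ 56483.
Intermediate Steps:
q(D, a) = D*(3 + D)
m = -1/4 (m = 2/(-6 - 2) = 2/(-8) = 2*(-1/8) = -1/4 ≈ -0.25000)
X(h) = 7 - 4*h (X(h) = 7 - h*(-4*(3 - 4)) = 7 - h*(-4*(-1)) = 7 - h*4 = 7 - 4*h)
X(-14)*m - (-331 + 236*(-238)) = (7 - 4*(-14))*(-1/4) - (-331 + 236*(-238)) = (7 + 56)*(-1/4) - (-331 - 56168) = 63*(-1/4) - 1*(-56499) = -63/4 + 56499 = 225933/4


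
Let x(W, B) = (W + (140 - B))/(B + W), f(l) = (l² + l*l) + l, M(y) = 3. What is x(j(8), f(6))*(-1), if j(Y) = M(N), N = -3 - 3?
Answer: -65/81 ≈ -0.80247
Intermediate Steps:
N = -6
j(Y) = 3
f(l) = l + 2*l² (f(l) = (l² + l²) + l = 2*l² + l = l + 2*l²)
x(W, B) = (140 + W - B)/(B + W)
x(j(8), f(6))*(-1) = ((140 + 3 - 6*(1 + 2*6))/(6*(1 + 2*6) + 3))*(-1) = ((140 + 3 - 6*(1 + 12))/(6*(1 + 12) + 3))*(-1) = ((140 + 3 - 6*13)/(6*13 + 3))*(-1) = ((140 + 3 - 1*78)/(78 + 3))*(-1) = ((140 + 3 - 78)/81)*(-1) = ((1/81)*65)*(-1) = (65/81)*(-1) = -65/81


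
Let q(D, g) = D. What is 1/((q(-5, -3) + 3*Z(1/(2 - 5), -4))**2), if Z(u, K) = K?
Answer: 1/289 ≈ 0.0034602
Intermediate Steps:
1/((q(-5, -3) + 3*Z(1/(2 - 5), -4))**2) = 1/((-5 + 3*(-4))**2) = 1/((-5 - 12)**2) = 1/((-17)**2) = 1/289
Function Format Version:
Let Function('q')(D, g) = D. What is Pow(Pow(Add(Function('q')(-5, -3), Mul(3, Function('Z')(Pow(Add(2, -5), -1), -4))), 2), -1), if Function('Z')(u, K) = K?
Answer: Rational(1, 289) ≈ 0.0034602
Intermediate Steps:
Pow(Pow(Add(Function('q')(-5, -3), Mul(3, Function('Z')(Pow(Add(2, -5), -1), -4))), 2), -1) = Pow(Pow(Add(-5, Mul(3, -4)), 2), -1) = Pow(Pow(Add(-5, -12), 2), -1) = Pow(Pow(-17, 2), -1) = Pow(289, -1) = Rational(1, 289)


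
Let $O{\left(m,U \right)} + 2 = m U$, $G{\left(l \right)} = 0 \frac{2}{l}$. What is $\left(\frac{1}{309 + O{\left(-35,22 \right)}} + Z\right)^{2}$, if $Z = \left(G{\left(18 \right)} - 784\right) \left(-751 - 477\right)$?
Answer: $\frac{198696784529930625}{214369} \approx 9.2689 \cdot 10^{11}$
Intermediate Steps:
$G{\left(l \right)} = 0$
$O{\left(m,U \right)} = -2 + U m$ ($O{\left(m,U \right)} = -2 + m U = -2 + U m$)
$Z = 962752$ ($Z = \left(0 - 784\right) \left(-751 - 477\right) = \left(-784\right) \left(-1228\right) = 962752$)
$\left(\frac{1}{309 + O{\left(-35,22 \right)}} + Z\right)^{2} = \left(\frac{1}{309 + \left(-2 + 22 \left(-35\right)\right)} + 962752\right)^{2} = \left(\frac{1}{309 - 772} + 962752\right)^{2} = \left(\frac{1}{-463} + 962752\right)^{2} = \left(- \frac{1}{463} + 962752\right)^{2} = \left(\frac{445754175}{463}\right)^{2} = \frac{198696784529930625}{214369}$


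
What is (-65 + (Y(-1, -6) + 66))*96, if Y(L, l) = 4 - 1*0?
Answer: 480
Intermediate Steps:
Y(L, l) = 4 (Y(L, l) = 4 + 0 = 4)
(-65 + (Y(-1, -6) + 66))*96 = (-65 + (4 + 66))*96 = (-65 + 70)*96 = 5*96 = 480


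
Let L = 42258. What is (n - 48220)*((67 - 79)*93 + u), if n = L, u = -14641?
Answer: 93943234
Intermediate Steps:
n = 42258
(n - 48220)*((67 - 79)*93 + u) = (42258 - 48220)*((67 - 79)*93 - 14641) = -5962*(-12*93 - 14641) = -5962*(-1116 - 14641) = -5962*(-15757) = 93943234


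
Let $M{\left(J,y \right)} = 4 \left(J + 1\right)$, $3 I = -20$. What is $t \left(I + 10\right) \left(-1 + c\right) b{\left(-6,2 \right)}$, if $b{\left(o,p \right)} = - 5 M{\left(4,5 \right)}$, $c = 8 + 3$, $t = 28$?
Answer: $- \frac{280000}{3} \approx -93333.0$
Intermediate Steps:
$I = - \frac{20}{3}$ ($I = \frac{1}{3} \left(-20\right) = - \frac{20}{3} \approx -6.6667$)
$c = 11$
$M{\left(J,y \right)} = 4 + 4 J$ ($M{\left(J,y \right)} = 4 \left(1 + J\right) = 4 + 4 J$)
$b{\left(o,p \right)} = -100$ ($b{\left(o,p \right)} = - 5 \left(4 + 4 \cdot 4\right) = - 5 \left(4 + 16\right) = \left(-5\right) 20 = -100$)
$t \left(I + 10\right) \left(-1 + c\right) b{\left(-6,2 \right)} = 28 \left(- \frac{20}{3} + 10\right) \left(-1 + 11\right) \left(-100\right) = 28 \cdot \frac{10}{3} \cdot 10 \left(-100\right) = 28 \cdot \frac{100}{3} \left(-100\right) = \frac{2800}{3} \left(-100\right) = - \frac{280000}{3}$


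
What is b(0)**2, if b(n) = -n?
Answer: 0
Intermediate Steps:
b(0)**2 = (-1*0)**2 = 0**2 = 0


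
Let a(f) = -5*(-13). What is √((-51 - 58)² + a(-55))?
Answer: √11946 ≈ 109.30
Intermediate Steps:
a(f) = 65
√((-51 - 58)² + a(-55)) = √((-51 - 58)² + 65) = √((-109)² + 65) = √(11881 + 65) = √11946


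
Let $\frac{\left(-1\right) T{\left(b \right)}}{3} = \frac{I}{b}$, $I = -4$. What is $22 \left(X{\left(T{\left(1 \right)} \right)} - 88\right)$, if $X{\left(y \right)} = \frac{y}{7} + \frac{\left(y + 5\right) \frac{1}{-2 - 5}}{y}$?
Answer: $- \frac{79915}{42} \approx -1902.7$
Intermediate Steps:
$T{\left(b \right)} = \frac{12}{b}$ ($T{\left(b \right)} = - 3 \left(- \frac{4}{b}\right) = \frac{12}{b}$)
$X{\left(y \right)} = \frac{y}{7} + \frac{- \frac{5}{7} - \frac{y}{7}}{y}$ ($X{\left(y \right)} = y \frac{1}{7} + \frac{\left(5 + y\right) \frac{1}{-7}}{y} = \frac{y}{7} + \frac{\left(5 + y\right) \left(- \frac{1}{7}\right)}{y} = \frac{y}{7} + \frac{- \frac{5}{7} - \frac{y}{7}}{y}$)
$22 \left(X{\left(T{\left(1 \right)} \right)} - 88\right) = 22 \left(\frac{-5 + \frac{12}{1} \left(-1 + \frac{12}{1}\right)}{7 \cdot \frac{12}{1}} - 88\right) = 22 \left(\frac{-5 + 12 \cdot 1 \left(-1 + 12 \cdot 1\right)}{7 \cdot 12 \cdot 1} - 88\right) = 22 \left(\frac{-5 + 12 \left(-1 + 12\right)}{7 \cdot 12} - 88\right) = 22 \left(\frac{1}{7} \cdot \frac{1}{12} \left(-5 + 12 \cdot 11\right) - 88\right) = 22 \left(\frac{1}{7} \cdot \frac{1}{12} \left(-5 + 132\right) - 88\right) = 22 \left(\frac{1}{7} \cdot \frac{1}{12} \cdot 127 - 88\right) = 22 \left(\frac{127}{84} - 88\right) = 22 \left(- \frac{7265}{84}\right) = - \frac{79915}{42}$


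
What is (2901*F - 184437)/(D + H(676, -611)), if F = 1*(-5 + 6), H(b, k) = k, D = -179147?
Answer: 90768/89879 ≈ 1.0099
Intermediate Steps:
F = 1 (F = 1*1 = 1)
(2901*F - 184437)/(D + H(676, -611)) = (2901*1 - 184437)/(-179147 - 611) = (2901 - 184437)/(-179758) = -181536*(-1/179758) = 90768/89879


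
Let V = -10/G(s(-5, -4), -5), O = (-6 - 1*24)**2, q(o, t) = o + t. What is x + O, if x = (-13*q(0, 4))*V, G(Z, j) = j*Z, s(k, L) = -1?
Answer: 1004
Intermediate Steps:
O = 900 (O = (-6 - 24)**2 = (-30)**2 = 900)
G(Z, j) = Z*j
V = -2 (V = -10/((-1*(-5))) = -10/5 = -10*1/5 = -2)
x = 104 (x = -13*(0 + 4)*(-2) = -13*4*(-2) = -52*(-2) = 104)
x + O = 104 + 900 = 1004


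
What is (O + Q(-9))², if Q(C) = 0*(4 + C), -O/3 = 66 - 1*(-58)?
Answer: 138384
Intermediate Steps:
O = -372 (O = -3*(66 - 1*(-58)) = -3*(66 + 58) = -3*124 = -372)
Q(C) = 0
(O + Q(-9))² = (-372 + 0)² = (-372)² = 138384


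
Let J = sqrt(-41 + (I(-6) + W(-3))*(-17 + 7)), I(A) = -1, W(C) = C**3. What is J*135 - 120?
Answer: -120 + 135*sqrt(239) ≈ 1967.0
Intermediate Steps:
J = sqrt(239) (J = sqrt(-41 + (-1 + (-3)**3)*(-17 + 7)) = sqrt(-41 + (-1 - 27)*(-10)) = sqrt(-41 - 28*(-10)) = sqrt(-41 + 280) = sqrt(239) ≈ 15.460)
J*135 - 120 = sqrt(239)*135 - 120 = 135*sqrt(239) - 120 = -120 + 135*sqrt(239)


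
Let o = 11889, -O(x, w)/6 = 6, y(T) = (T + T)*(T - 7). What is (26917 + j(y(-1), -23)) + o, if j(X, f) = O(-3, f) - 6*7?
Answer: 38728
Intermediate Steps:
y(T) = 2*T*(-7 + T) (y(T) = (2*T)*(-7 + T) = 2*T*(-7 + T))
O(x, w) = -36 (O(x, w) = -6*6 = -36)
j(X, f) = -78 (j(X, f) = -36 - 6*7 = -36 - 42 = -78)
(26917 + j(y(-1), -23)) + o = (26917 - 78) + 11889 = 26839 + 11889 = 38728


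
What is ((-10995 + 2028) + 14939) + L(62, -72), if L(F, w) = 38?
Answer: 6010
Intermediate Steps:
((-10995 + 2028) + 14939) + L(62, -72) = ((-10995 + 2028) + 14939) + 38 = (-8967 + 14939) + 38 = 5972 + 38 = 6010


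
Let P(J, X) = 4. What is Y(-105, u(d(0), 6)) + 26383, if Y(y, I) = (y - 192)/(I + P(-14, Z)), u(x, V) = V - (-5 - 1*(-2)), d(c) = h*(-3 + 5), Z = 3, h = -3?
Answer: 342682/13 ≈ 26360.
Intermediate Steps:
d(c) = -6 (d(c) = -3*(-3 + 5) = -3*2 = -6)
u(x, V) = 3 + V (u(x, V) = V - (-5 + 2) = V - 1*(-3) = V + 3 = 3 + V)
Y(y, I) = (-192 + y)/(4 + I) (Y(y, I) = (y - 192)/(I + 4) = (-192 + y)/(4 + I))
Y(-105, u(d(0), 6)) + 26383 = (-192 - 105)/(4 + (3 + 6)) + 26383 = -297/(4 + 9) + 26383 = -297/13 + 26383 = 342682/13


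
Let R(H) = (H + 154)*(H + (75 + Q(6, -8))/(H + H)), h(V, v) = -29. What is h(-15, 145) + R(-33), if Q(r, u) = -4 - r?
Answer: -24847/6 ≈ -4141.2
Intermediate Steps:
R(H) = (154 + H)*(H + 65/(2*H)) (R(H) = (H + 154)*(H + (75 + (-4 - 1*6))/(H + H)) = (154 + H)*(H + (75 + (-4 - 6))/((2*H))) = (154 + H)*(H + (75 - 10)*(1/(2*H))) = (154 + H)*(H + 65*(1/(2*H))) = (154 + H)*(H + 65/(2*H)))
h(-15, 145) + R(-33) = -29 + (65/2 + (-33)**2 + 154*(-33) + 5005/(-33)) = -29 + (65/2 + 1089 - 5082 + 5005*(-1/33)) = -29 + (65/2 + 1089 - 5082 - 455/3) = -29 - 24673/6 = -24847/6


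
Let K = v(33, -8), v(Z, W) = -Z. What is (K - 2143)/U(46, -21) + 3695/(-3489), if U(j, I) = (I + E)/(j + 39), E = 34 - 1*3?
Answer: -64536239/3489 ≈ -18497.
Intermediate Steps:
E = 31 (E = 34 - 3 = 31)
K = -33 (K = -1*33 = -33)
U(j, I) = (31 + I)/(39 + j) (U(j, I) = (I + 31)/(j + 39) = (31 + I)/(39 + j))
(K - 2143)/U(46, -21) + 3695/(-3489) = (-33 - 2143)/(((31 - 21)/(39 + 46))) + 3695/(-3489) = -2176/(10/85) + 3695*(-1/3489) = -2176/((1/85)*10) - 3695/3489 = -2176/2/17 - 3695/3489 = -2176*17/2 - 3695/3489 = -18496 - 3695/3489 = -64536239/3489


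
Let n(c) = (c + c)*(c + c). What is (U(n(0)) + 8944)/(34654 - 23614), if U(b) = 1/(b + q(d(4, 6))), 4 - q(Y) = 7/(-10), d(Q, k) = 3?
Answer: 70063/86480 ≈ 0.81016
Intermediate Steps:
q(Y) = 47/10 (q(Y) = 4 - 7/(-10) = 4 - 7*(-1)/10 = 4 - 1*(-7/10) = 4 + 7/10 = 47/10)
n(c) = 4*c² (n(c) = (2*c)*(2*c) = 4*c²)
U(b) = 1/(47/10 + b) (U(b) = 1/(b + 47/10) = 1/(47/10 + b))
(U(n(0)) + 8944)/(34654 - 23614) = (10/(47 + 10*(4*0²)) + 8944)/(34654 - 23614) = (10/(47 + 10*(4*0)) + 8944)/11040 = (10/(47 + 10*0) + 8944)*(1/11040) = (10/(47 + 0) + 8944)*(1/11040) = (10/47 + 8944)*(1/11040) = (420378/47)*(1/11040) = 70063/86480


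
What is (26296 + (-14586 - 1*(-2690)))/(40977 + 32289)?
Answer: 2400/12211 ≈ 0.19654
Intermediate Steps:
(26296 + (-14586 - 1*(-2690)))/(40977 + 32289) = (26296 + (-14586 + 2690))/73266 = (26296 - 11896)*(1/73266) = 14400*(1/73266) = 2400/12211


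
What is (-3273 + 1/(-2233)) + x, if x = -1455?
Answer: -10557625/2233 ≈ -4728.0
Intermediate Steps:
(-3273 + 1/(-2233)) + x = (-3273 + 1/(-2233)) - 1455 = (-3273 - 1/2233) - 1455 = -7308610/2233 - 1455 = -10557625/2233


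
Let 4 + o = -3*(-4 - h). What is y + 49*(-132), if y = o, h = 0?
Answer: -6460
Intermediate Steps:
o = 8 (o = -4 - 3*(-4 - 1*0) = -4 - 3*(-4 + 0) = -4 - 3*(-4) = -4 + 12 = 8)
y = 8
y + 49*(-132) = 8 + 49*(-132) = 8 - 6468 = -6460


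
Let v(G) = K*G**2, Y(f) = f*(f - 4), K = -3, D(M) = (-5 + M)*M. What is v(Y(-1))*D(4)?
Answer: 300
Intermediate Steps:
D(M) = M*(-5 + M)
Y(f) = f*(-4 + f)
v(G) = -3*G**2
v(Y(-1))*D(4) = (-3*(-4 - 1)**2)*(4*(-5 + 4)) = (-3*(-1*(-5))**2)*(4*(-1)) = -3*5**2*(-4) = -3*25*(-4) = -75*(-4) = 300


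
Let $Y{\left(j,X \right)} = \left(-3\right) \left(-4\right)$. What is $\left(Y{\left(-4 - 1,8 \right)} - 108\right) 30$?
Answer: $-2880$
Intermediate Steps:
$Y{\left(j,X \right)} = 12$
$\left(Y{\left(-4 - 1,8 \right)} - 108\right) 30 = \left(12 - 108\right) 30 = \left(-96\right) 30 = -2880$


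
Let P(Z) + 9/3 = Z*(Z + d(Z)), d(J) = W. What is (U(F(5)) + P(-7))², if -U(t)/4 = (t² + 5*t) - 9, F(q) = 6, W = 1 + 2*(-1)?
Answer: 30625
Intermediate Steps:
W = -1 (W = 1 - 2 = -1)
d(J) = -1
P(Z) = -3 + Z*(-1 + Z) (P(Z) = -3 + Z*(Z - 1) = -3 + Z*(-1 + Z))
U(t) = 36 - 20*t - 4*t² (U(t) = -4*((t² + 5*t) - 9) = -4*(-9 + t² + 5*t) = 36 - 20*t - 4*t²)
(U(F(5)) + P(-7))² = ((36 - 20*6 - 4*6²) + (-3 + (-7)² - 1*(-7)))² = ((36 - 120 - 4*36) + (-3 + 49 + 7))² = ((36 - 120 - 144) + 53)² = (-228 + 53)² = (-175)² = 30625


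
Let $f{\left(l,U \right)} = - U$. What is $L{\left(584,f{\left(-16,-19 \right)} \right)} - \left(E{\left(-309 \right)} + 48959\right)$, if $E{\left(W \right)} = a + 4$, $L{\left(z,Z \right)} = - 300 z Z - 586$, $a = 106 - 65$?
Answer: $-3378390$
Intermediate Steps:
$a = 41$ ($a = 106 - 65 = 41$)
$L{\left(z,Z \right)} = -586 - 300 Z z$ ($L{\left(z,Z \right)} = - 300 Z z - 586 = -586 - 300 Z z$)
$E{\left(W \right)} = 45$ ($E{\left(W \right)} = 41 + 4 = 45$)
$L{\left(584,f{\left(-16,-19 \right)} \right)} - \left(E{\left(-309 \right)} + 48959\right) = \left(-586 - 300 \left(\left(-1\right) \left(-19\right)\right) 584\right) - \left(45 + 48959\right) = \left(-586 - 5700 \cdot 584\right) - 49004 = \left(-586 - 3328800\right) - 49004 = -3329386 - 49004 = -3378390$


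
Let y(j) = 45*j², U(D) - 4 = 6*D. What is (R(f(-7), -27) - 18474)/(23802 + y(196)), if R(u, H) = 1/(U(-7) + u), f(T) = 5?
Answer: -609643/57833226 ≈ -0.010541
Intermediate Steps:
U(D) = 4 + 6*D
R(u, H) = 1/(-38 + u) (R(u, H) = 1/((4 + 6*(-7)) + u) = 1/((4 - 42) + u) = 1/(-38 + u))
(R(f(-7), -27) - 18474)/(23802 + y(196)) = (1/(-38 + 5) - 18474)/(23802 + 45*196²) = (1/(-33) - 18474)/(23802 + 45*38416) = (-1/33 - 18474)/(23802 + 1728720) = -609643/33/1752522 = -609643/33*1/1752522 = -609643/57833226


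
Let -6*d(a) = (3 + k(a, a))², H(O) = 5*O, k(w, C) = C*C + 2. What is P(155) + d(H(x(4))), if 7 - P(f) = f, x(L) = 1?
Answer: -298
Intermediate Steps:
P(f) = 7 - f
k(w, C) = 2 + C² (k(w, C) = C² + 2 = 2 + C²)
d(a) = -(5 + a²)²/6 (d(a) = -(3 + (2 + a²))²/6 = -(5 + a²)²/6)
P(155) + d(H(x(4))) = (7 - 1*155) - (5 + (5*1)²)²/6 = (7 - 155) - (5 + 5²)²/6 = -148 - (5 + 25)²/6 = -148 - ⅙*30² = -148 - ⅙*900 = -148 - 150 = -298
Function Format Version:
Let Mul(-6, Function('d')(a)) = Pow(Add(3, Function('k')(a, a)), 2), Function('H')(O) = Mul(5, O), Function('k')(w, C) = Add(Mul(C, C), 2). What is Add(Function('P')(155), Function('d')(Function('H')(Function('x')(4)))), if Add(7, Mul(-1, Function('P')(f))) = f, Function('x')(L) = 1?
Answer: -298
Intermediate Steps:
Function('P')(f) = Add(7, Mul(-1, f))
Function('k')(w, C) = Add(2, Pow(C, 2)) (Function('k')(w, C) = Add(Pow(C, 2), 2) = Add(2, Pow(C, 2)))
Function('d')(a) = Mul(Rational(-1, 6), Pow(Add(5, Pow(a, 2)), 2)) (Function('d')(a) = Mul(Rational(-1, 6), Pow(Add(3, Add(2, Pow(a, 2))), 2)) = Mul(Rational(-1, 6), Pow(Add(5, Pow(a, 2)), 2)))
Add(Function('P')(155), Function('d')(Function('H')(Function('x')(4)))) = Add(Add(7, Mul(-1, 155)), Mul(Rational(-1, 6), Pow(Add(5, Pow(Mul(5, 1), 2)), 2))) = Add(Add(7, -155), Mul(Rational(-1, 6), Pow(Add(5, Pow(5, 2)), 2))) = Add(-148, Mul(Rational(-1, 6), Pow(Add(5, 25), 2))) = Add(-148, Mul(Rational(-1, 6), Pow(30, 2))) = Add(-148, Mul(Rational(-1, 6), 900)) = Add(-148, -150) = -298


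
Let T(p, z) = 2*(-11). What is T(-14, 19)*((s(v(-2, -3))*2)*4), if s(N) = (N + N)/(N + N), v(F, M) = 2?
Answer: -176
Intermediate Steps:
T(p, z) = -22
s(N) = 1 (s(N) = (2*N)/((2*N)) = (2*N)*(1/(2*N)) = 1)
T(-14, 19)*((s(v(-2, -3))*2)*4) = -22*1*2*4 = -44*4 = -22*8 = -176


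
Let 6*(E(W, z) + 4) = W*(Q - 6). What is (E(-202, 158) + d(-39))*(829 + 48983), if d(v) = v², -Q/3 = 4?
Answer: 105750876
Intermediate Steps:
Q = -12 (Q = -3*4 = -12)
E(W, z) = -4 - 3*W (E(W, z) = -4 + (W*(-12 - 6))/6 = -4 + (W*(-18))/6 = -4 + (-18*W)/6 = -4 - 3*W)
(E(-202, 158) + d(-39))*(829 + 48983) = ((-4 - 3*(-202)) + (-39)²)*(829 + 48983) = ((-4 + 606) + 1521)*49812 = (602 + 1521)*49812 = 2123*49812 = 105750876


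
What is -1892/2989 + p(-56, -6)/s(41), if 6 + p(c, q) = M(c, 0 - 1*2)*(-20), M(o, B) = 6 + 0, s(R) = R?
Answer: -454186/122549 ≈ -3.7062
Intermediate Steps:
M(o, B) = 6
p(c, q) = -126 (p(c, q) = -6 + 6*(-20) = -6 - 120 = -126)
-1892/2989 + p(-56, -6)/s(41) = -1892/2989 - 126/41 = -454186/122549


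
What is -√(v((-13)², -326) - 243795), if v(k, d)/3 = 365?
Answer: -10*I*√2427 ≈ -492.65*I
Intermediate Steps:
v(k, d) = 1095 (v(k, d) = 3*365 = 1095)
-√(v((-13)², -326) - 243795) = -√(1095 - 243795) = -√(-242700) = -10*I*√2427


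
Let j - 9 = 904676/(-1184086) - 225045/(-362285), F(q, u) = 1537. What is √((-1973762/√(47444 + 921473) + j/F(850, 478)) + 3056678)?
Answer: √(12474920226088498091635212467034251028636384738 - 8313737209458091379880107327341390668026*√968917)/63884285596856465279 ≈ 1747.8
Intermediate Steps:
j = 379951145780/42897659651 (j = 9 + (904676/(-1184086) - 225045/(-362285)) = 9 + (904676*(-1/1184086) - 225045*(-1/362285)) = 9 + (-452338/592043 + 45009/72457) = 9 - 6127791079/42897659651 = 379951145780/42897659651 ≈ 8.8571)
√((-1973762/√(47444 + 921473) + j/F(850, 478)) + 3056678) = √((-1973762/√(47444 + 921473) + (379951145780/42897659651)/1537) + 3056678) = √((-1973762*√968917/968917 + (379951145780/42897659651)*(1/1537)) + 3056678) = √((-1973762*√968917/968917 + 379951145780/65933702883587) + 3056678) = √((379951145780/65933702883587 - 1973762*√968917/968917) + 3056678) = √(201538099442748089766/65933702883587 - 1973762*√968917/968917)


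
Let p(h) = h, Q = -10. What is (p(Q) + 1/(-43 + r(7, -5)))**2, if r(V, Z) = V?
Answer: 130321/1296 ≈ 100.56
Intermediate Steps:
(p(Q) + 1/(-43 + r(7, -5)))**2 = (-10 + 1/(-43 + 7))**2 = (-10 + 1/(-36))**2 = (-10 - 1/36)**2 = (-361/36)**2 = 130321/1296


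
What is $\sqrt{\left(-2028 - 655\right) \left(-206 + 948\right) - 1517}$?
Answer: $3 i \sqrt{221367} \approx 1411.5 i$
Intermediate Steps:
$\sqrt{\left(-2028 - 655\right) \left(-206 + 948\right) - 1517} = \sqrt{\left(-2683\right) 742 - 1517} = \sqrt{-1990786 - 1517} = \sqrt{-1992303} = 3 i \sqrt{221367}$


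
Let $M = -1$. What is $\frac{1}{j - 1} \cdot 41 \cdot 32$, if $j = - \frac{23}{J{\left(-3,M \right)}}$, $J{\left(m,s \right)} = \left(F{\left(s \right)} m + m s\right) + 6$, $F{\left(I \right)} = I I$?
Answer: $- \frac{7872}{29} \approx -271.45$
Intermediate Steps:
$F{\left(I \right)} = I^{2}$
$J{\left(m,s \right)} = 6 + m s + m s^{2}$ ($J{\left(m,s \right)} = \left(s^{2} m + m s\right) + 6 = \left(m s^{2} + m s\right) + 6 = \left(m s + m s^{2}\right) + 6 = 6 + m s + m s^{2}$)
$j = - \frac{23}{6}$ ($j = - \frac{23}{6 - -3 - 3 \left(-1\right)^{2}} = - \frac{23}{6 + 3 - 3} = - \frac{23}{6} \approx -3.8333$)
$\frac{1}{j - 1} \cdot 41 \cdot 32 = \frac{1}{- \frac{23}{6} - 1} \cdot 41 \cdot 32 = \frac{1}{- \frac{29}{6}} \cdot 41 \cdot 32 = \left(- \frac{6}{29}\right) 41 \cdot 32 = \left(- \frac{246}{29}\right) 32 = - \frac{7872}{29}$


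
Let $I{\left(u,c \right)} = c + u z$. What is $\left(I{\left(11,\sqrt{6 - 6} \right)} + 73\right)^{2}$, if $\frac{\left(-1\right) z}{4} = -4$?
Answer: $62001$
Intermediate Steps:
$z = 16$ ($z = \left(-4\right) \left(-4\right) = 16$)
$I{\left(u,c \right)} = c + 16 u$ ($I{\left(u,c \right)} = c + u 16 = c + 16 u$)
$\left(I{\left(11,\sqrt{6 - 6} \right)} + 73\right)^{2} = \left(\left(\sqrt{6 - 6} + 16 \cdot 11\right) + 73\right)^{2} = \left(\left(\sqrt{0} + 176\right) + 73\right)^{2} = \left(\left(0 + 176\right) + 73\right)^{2} = \left(176 + 73\right)^{2} = 249^{2} = 62001$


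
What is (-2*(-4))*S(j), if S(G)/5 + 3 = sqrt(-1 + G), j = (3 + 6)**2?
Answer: -120 + 160*sqrt(5) ≈ 237.77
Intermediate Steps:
j = 81 (j = 9**2 = 81)
S(G) = -15 + 5*sqrt(-1 + G)
(-2*(-4))*S(j) = (-2*(-4))*(-15 + 5*sqrt(-1 + 81)) = 8*(-15 + 5*sqrt(80)) = 8*(-15 + 5*(4*sqrt(5))) = 8*(-15 + 20*sqrt(5)) = -120 + 160*sqrt(5)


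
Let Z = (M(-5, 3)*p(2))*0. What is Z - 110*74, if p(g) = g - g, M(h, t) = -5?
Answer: -8140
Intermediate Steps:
p(g) = 0
Z = 0 (Z = -5*0*0 = 0*0 = 0)
Z - 110*74 = 0 - 110*74 = 0 - 8140 = -8140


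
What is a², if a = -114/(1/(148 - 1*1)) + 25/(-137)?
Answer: 5271023648641/18769 ≈ 2.8084e+8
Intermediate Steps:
a = -2295871/137 (a = -114/(1/(148 - 1)) + 25*(-1/137) = -114/(1/147) - 25/137 = -114/1/147 - 25/137 = -114*147 - 25/137 = -16758 - 25/137 = -2295871/137 ≈ -16758.)
a² = (-2295871/137)² = 5271023648641/18769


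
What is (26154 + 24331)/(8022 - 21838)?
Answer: -50485/13816 ≈ -3.6541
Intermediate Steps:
(26154 + 24331)/(8022 - 21838) = 50485/(-13816) = 50485*(-1/13816) = -50485/13816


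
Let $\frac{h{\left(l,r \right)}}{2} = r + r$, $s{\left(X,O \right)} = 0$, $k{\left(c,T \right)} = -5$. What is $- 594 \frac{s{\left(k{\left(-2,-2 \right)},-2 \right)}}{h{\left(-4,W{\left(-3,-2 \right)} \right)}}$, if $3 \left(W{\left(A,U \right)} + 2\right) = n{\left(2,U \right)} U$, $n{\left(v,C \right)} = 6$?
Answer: $0$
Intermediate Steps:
$W{\left(A,U \right)} = -2 + 2 U$ ($W{\left(A,U \right)} = -2 + \frac{6 U}{3} = -2 + 2 U$)
$h{\left(l,r \right)} = 4 r$ ($h{\left(l,r \right)} = 2 \left(r + r\right) = 2 \cdot 2 r = 4 r$)
$- 594 \frac{s{\left(k{\left(-2,-2 \right)},-2 \right)}}{h{\left(-4,W{\left(-3,-2 \right)} \right)}} = - 594 \frac{0}{4 \left(-2 + 2 \left(-2\right)\right)} = - 594 \frac{0}{4 \left(-2 - 4\right)} = - 594 \frac{0}{4 \left(-6\right)} = - 594 \frac{0}{-24} = - 594 \cdot 0 \left(- \frac{1}{24}\right) = \left(-594\right) 0 = 0$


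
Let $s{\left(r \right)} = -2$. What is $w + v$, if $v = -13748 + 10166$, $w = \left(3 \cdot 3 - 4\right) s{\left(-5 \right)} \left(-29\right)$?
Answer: $-3292$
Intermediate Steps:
$w = 290$ ($w = \left(3 \cdot 3 - 4\right) \left(-2\right) \left(-29\right) = \left(9 - 4\right) \left(-2\right) \left(-29\right) = 5 \left(-2\right) \left(-29\right) = \left(-10\right) \left(-29\right) = 290$)
$v = -3582$
$w + v = 290 - 3582 = -3292$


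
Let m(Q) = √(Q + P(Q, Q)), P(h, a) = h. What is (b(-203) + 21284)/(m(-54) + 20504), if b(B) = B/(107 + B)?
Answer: 5237405921/5044969488 - 2043467*I*√3/6726625984 ≈ 1.0381 - 0.00052618*I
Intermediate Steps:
m(Q) = √2*√Q (m(Q) = √(Q + Q) = √(2*Q) = √2*√Q)
(b(-203) + 21284)/(m(-54) + 20504) = (-203/(107 - 203) + 21284)/(√2*√(-54) + 20504) = (-203/(-96) + 21284)/(√2*(3*I*√6) + 20504) = (-203*(-1/96) + 21284)/(6*I*√3 + 20504) = (203/96 + 21284)/(20504 + 6*I*√3) = 2043467/(96*(20504 + 6*I*√3))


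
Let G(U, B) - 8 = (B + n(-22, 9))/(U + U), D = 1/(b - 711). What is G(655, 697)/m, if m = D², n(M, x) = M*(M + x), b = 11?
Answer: 561687000/131 ≈ 4.2877e+6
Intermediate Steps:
D = -1/700 (D = 1/(11 - 711) = 1/(-700) = -1/700 ≈ -0.0014286)
G(U, B) = 8 + (286 + B)/(2*U) (G(U, B) = 8 + (B - 22*(-22 + 9))/(U + U) = 8 + (B - 22*(-13))/((2*U)) = 8 + (B + 286)*(1/(2*U)) = 8 + (286 + B)*(1/(2*U)) = 8 + (286 + B)/(2*U))
m = 1/490000 (m = (-1/700)² = 1/490000 ≈ 2.0408e-6)
G(655, 697)/m = ((½)*(286 + 697 + 16*655)/655)/(1/490000) = ((½)*(1/655)*(286 + 697 + 10480))*490000 = ((½)*(1/655)*11463)*490000 = (11463/1310)*490000 = 561687000/131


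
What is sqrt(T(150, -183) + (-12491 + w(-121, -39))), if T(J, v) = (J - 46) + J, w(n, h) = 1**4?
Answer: 2*I*sqrt(3059) ≈ 110.62*I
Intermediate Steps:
w(n, h) = 1
T(J, v) = -46 + 2*J (T(J, v) = (-46 + J) + J = -46 + 2*J)
sqrt(T(150, -183) + (-12491 + w(-121, -39))) = sqrt((-46 + 2*150) + (-12491 + 1)) = sqrt((-46 + 300) - 12490) = sqrt(254 - 12490) = sqrt(-12236) = 2*I*sqrt(3059)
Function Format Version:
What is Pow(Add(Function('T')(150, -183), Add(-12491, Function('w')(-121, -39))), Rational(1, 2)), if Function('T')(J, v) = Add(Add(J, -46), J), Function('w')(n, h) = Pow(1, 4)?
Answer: Mul(2, I, Pow(3059, Rational(1, 2))) ≈ Mul(110.62, I)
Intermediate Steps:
Function('w')(n, h) = 1
Function('T')(J, v) = Add(-46, Mul(2, J)) (Function('T')(J, v) = Add(Add(-46, J), J) = Add(-46, Mul(2, J)))
Pow(Add(Function('T')(150, -183), Add(-12491, Function('w')(-121, -39))), Rational(1, 2)) = Pow(Add(Add(-46, Mul(2, 150)), Add(-12491, 1)), Rational(1, 2)) = Pow(Add(Add(-46, 300), -12490), Rational(1, 2)) = Pow(Add(254, -12490), Rational(1, 2)) = Pow(-12236, Rational(1, 2)) = Mul(2, I, Pow(3059, Rational(1, 2)))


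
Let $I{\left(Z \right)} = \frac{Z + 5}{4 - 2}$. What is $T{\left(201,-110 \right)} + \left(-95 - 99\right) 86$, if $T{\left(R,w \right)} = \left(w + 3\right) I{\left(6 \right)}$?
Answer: $- \frac{34545}{2} \approx -17273.0$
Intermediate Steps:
$I{\left(Z \right)} = \frac{5}{2} + \frac{Z}{2}$ ($I{\left(Z \right)} = \frac{5 + Z}{2} = \left(5 + Z\right) \frac{1}{2} = \frac{5}{2} + \frac{Z}{2}$)
$T{\left(R,w \right)} = \frac{33}{2} + \frac{11 w}{2}$ ($T{\left(R,w \right)} = \left(w + 3\right) \left(\frac{5}{2} + \frac{1}{2} \cdot 6\right) = \left(3 + w\right) \left(\frac{5}{2} + 3\right) = \left(3 + w\right) \frac{11}{2} = \frac{33}{2} + \frac{11 w}{2}$)
$T{\left(201,-110 \right)} + \left(-95 - 99\right) 86 = \left(\frac{33}{2} + \frac{11}{2} \left(-110\right)\right) + \left(-95 - 99\right) 86 = \left(\frac{33}{2} - 605\right) - 16684 = - \frac{1177}{2} - 16684 = - \frac{34545}{2}$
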